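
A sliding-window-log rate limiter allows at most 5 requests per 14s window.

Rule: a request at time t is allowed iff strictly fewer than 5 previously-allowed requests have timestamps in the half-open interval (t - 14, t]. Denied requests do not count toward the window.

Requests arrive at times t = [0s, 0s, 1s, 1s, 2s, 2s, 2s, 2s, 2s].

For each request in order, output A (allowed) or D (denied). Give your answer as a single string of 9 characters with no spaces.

Answer: AAAAADDDD

Derivation:
Tracking allowed requests in the window:
  req#1 t=0s: ALLOW
  req#2 t=0s: ALLOW
  req#3 t=1s: ALLOW
  req#4 t=1s: ALLOW
  req#5 t=2s: ALLOW
  req#6 t=2s: DENY
  req#7 t=2s: DENY
  req#8 t=2s: DENY
  req#9 t=2s: DENY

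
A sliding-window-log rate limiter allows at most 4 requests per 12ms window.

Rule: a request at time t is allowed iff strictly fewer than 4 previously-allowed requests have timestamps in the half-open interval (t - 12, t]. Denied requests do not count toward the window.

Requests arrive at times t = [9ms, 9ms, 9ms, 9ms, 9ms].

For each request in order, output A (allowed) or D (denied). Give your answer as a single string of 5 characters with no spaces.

Tracking allowed requests in the window:
  req#1 t=9ms: ALLOW
  req#2 t=9ms: ALLOW
  req#3 t=9ms: ALLOW
  req#4 t=9ms: ALLOW
  req#5 t=9ms: DENY

Answer: AAAAD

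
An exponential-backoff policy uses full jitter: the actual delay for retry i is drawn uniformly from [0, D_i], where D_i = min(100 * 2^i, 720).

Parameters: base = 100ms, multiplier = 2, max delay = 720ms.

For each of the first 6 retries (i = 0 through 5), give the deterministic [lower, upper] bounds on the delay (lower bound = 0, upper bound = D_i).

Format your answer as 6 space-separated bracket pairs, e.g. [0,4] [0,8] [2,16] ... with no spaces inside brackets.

Computing bounds per retry:
  i=0: D_i=min(100*2^0,720)=100, bounds=[0,100]
  i=1: D_i=min(100*2^1,720)=200, bounds=[0,200]
  i=2: D_i=min(100*2^2,720)=400, bounds=[0,400]
  i=3: D_i=min(100*2^3,720)=720, bounds=[0,720]
  i=4: D_i=min(100*2^4,720)=720, bounds=[0,720]
  i=5: D_i=min(100*2^5,720)=720, bounds=[0,720]

Answer: [0,100] [0,200] [0,400] [0,720] [0,720] [0,720]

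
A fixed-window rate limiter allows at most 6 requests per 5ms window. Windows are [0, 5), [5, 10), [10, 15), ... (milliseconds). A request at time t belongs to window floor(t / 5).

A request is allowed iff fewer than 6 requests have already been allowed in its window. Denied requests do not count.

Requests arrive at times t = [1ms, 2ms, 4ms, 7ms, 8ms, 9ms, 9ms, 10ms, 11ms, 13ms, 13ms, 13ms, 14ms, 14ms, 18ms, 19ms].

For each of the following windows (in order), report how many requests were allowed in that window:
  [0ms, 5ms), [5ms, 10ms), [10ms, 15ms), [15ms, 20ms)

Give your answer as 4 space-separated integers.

Processing requests:
  req#1 t=1ms (window 0): ALLOW
  req#2 t=2ms (window 0): ALLOW
  req#3 t=4ms (window 0): ALLOW
  req#4 t=7ms (window 1): ALLOW
  req#5 t=8ms (window 1): ALLOW
  req#6 t=9ms (window 1): ALLOW
  req#7 t=9ms (window 1): ALLOW
  req#8 t=10ms (window 2): ALLOW
  req#9 t=11ms (window 2): ALLOW
  req#10 t=13ms (window 2): ALLOW
  req#11 t=13ms (window 2): ALLOW
  req#12 t=13ms (window 2): ALLOW
  req#13 t=14ms (window 2): ALLOW
  req#14 t=14ms (window 2): DENY
  req#15 t=18ms (window 3): ALLOW
  req#16 t=19ms (window 3): ALLOW

Allowed counts by window: 3 4 6 2

Answer: 3 4 6 2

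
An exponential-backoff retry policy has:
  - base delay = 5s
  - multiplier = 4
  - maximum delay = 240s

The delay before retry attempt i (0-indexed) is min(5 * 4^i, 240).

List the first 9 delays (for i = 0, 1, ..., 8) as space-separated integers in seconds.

Computing each delay:
  i=0: min(5*4^0, 240) = 5
  i=1: min(5*4^1, 240) = 20
  i=2: min(5*4^2, 240) = 80
  i=3: min(5*4^3, 240) = 240
  i=4: min(5*4^4, 240) = 240
  i=5: min(5*4^5, 240) = 240
  i=6: min(5*4^6, 240) = 240
  i=7: min(5*4^7, 240) = 240
  i=8: min(5*4^8, 240) = 240

Answer: 5 20 80 240 240 240 240 240 240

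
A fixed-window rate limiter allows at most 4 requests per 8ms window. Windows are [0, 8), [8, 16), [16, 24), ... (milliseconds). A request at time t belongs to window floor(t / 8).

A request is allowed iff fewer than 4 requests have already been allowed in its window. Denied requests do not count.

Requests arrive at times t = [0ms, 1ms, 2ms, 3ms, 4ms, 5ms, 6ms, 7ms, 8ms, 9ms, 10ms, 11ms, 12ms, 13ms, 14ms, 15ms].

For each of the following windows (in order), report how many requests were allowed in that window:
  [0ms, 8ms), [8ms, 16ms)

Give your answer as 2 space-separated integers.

Processing requests:
  req#1 t=0ms (window 0): ALLOW
  req#2 t=1ms (window 0): ALLOW
  req#3 t=2ms (window 0): ALLOW
  req#4 t=3ms (window 0): ALLOW
  req#5 t=4ms (window 0): DENY
  req#6 t=5ms (window 0): DENY
  req#7 t=6ms (window 0): DENY
  req#8 t=7ms (window 0): DENY
  req#9 t=8ms (window 1): ALLOW
  req#10 t=9ms (window 1): ALLOW
  req#11 t=10ms (window 1): ALLOW
  req#12 t=11ms (window 1): ALLOW
  req#13 t=12ms (window 1): DENY
  req#14 t=13ms (window 1): DENY
  req#15 t=14ms (window 1): DENY
  req#16 t=15ms (window 1): DENY

Allowed counts by window: 4 4

Answer: 4 4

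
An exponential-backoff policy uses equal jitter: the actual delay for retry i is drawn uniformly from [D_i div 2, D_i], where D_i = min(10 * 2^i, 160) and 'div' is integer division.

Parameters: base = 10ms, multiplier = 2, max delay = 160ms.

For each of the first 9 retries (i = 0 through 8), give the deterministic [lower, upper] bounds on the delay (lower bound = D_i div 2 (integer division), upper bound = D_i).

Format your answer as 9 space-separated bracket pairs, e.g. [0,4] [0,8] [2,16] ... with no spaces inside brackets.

Answer: [5,10] [10,20] [20,40] [40,80] [80,160] [80,160] [80,160] [80,160] [80,160]

Derivation:
Computing bounds per retry:
  i=0: D_i=min(10*2^0,160)=10, bounds=[5,10]
  i=1: D_i=min(10*2^1,160)=20, bounds=[10,20]
  i=2: D_i=min(10*2^2,160)=40, bounds=[20,40]
  i=3: D_i=min(10*2^3,160)=80, bounds=[40,80]
  i=4: D_i=min(10*2^4,160)=160, bounds=[80,160]
  i=5: D_i=min(10*2^5,160)=160, bounds=[80,160]
  i=6: D_i=min(10*2^6,160)=160, bounds=[80,160]
  i=7: D_i=min(10*2^7,160)=160, bounds=[80,160]
  i=8: D_i=min(10*2^8,160)=160, bounds=[80,160]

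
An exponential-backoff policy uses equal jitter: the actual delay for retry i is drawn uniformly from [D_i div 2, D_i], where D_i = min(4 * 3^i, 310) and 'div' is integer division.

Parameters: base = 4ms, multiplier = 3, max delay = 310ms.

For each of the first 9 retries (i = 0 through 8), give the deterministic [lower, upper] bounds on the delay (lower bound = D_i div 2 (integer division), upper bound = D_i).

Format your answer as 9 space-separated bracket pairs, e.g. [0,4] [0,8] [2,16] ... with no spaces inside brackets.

Computing bounds per retry:
  i=0: D_i=min(4*3^0,310)=4, bounds=[2,4]
  i=1: D_i=min(4*3^1,310)=12, bounds=[6,12]
  i=2: D_i=min(4*3^2,310)=36, bounds=[18,36]
  i=3: D_i=min(4*3^3,310)=108, bounds=[54,108]
  i=4: D_i=min(4*3^4,310)=310, bounds=[155,310]
  i=5: D_i=min(4*3^5,310)=310, bounds=[155,310]
  i=6: D_i=min(4*3^6,310)=310, bounds=[155,310]
  i=7: D_i=min(4*3^7,310)=310, bounds=[155,310]
  i=8: D_i=min(4*3^8,310)=310, bounds=[155,310]

Answer: [2,4] [6,12] [18,36] [54,108] [155,310] [155,310] [155,310] [155,310] [155,310]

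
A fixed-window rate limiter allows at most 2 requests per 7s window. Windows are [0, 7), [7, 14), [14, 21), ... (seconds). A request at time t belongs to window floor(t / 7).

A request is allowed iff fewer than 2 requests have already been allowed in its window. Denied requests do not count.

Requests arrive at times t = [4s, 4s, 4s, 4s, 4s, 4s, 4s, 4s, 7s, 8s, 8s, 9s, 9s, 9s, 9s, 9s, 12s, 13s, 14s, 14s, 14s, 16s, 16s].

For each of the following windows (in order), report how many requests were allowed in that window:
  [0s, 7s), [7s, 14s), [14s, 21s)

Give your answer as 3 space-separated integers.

Processing requests:
  req#1 t=4s (window 0): ALLOW
  req#2 t=4s (window 0): ALLOW
  req#3 t=4s (window 0): DENY
  req#4 t=4s (window 0): DENY
  req#5 t=4s (window 0): DENY
  req#6 t=4s (window 0): DENY
  req#7 t=4s (window 0): DENY
  req#8 t=4s (window 0): DENY
  req#9 t=7s (window 1): ALLOW
  req#10 t=8s (window 1): ALLOW
  req#11 t=8s (window 1): DENY
  req#12 t=9s (window 1): DENY
  req#13 t=9s (window 1): DENY
  req#14 t=9s (window 1): DENY
  req#15 t=9s (window 1): DENY
  req#16 t=9s (window 1): DENY
  req#17 t=12s (window 1): DENY
  req#18 t=13s (window 1): DENY
  req#19 t=14s (window 2): ALLOW
  req#20 t=14s (window 2): ALLOW
  req#21 t=14s (window 2): DENY
  req#22 t=16s (window 2): DENY
  req#23 t=16s (window 2): DENY

Allowed counts by window: 2 2 2

Answer: 2 2 2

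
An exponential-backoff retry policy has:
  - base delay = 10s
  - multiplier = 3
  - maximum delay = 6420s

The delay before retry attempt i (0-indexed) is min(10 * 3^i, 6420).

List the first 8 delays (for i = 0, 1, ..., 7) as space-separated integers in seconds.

Answer: 10 30 90 270 810 2430 6420 6420

Derivation:
Computing each delay:
  i=0: min(10*3^0, 6420) = 10
  i=1: min(10*3^1, 6420) = 30
  i=2: min(10*3^2, 6420) = 90
  i=3: min(10*3^3, 6420) = 270
  i=4: min(10*3^4, 6420) = 810
  i=5: min(10*3^5, 6420) = 2430
  i=6: min(10*3^6, 6420) = 6420
  i=7: min(10*3^7, 6420) = 6420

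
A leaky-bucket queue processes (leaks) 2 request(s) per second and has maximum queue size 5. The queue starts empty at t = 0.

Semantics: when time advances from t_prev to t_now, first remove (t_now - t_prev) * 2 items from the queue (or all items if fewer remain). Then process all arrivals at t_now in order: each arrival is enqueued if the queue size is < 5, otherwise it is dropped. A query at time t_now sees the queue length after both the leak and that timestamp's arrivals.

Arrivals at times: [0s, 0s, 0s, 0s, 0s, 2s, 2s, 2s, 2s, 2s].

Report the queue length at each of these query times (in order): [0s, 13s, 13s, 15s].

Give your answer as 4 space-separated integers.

Queue lengths at query times:
  query t=0s: backlog = 5
  query t=13s: backlog = 0
  query t=13s: backlog = 0
  query t=15s: backlog = 0

Answer: 5 0 0 0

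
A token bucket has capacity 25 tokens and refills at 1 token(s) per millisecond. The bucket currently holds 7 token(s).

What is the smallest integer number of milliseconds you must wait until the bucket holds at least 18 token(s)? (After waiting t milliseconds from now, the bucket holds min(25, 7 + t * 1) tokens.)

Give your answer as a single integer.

Need 7 + t * 1 >= 18, so t >= 11/1.
Smallest integer t = ceil(11/1) = 11.

Answer: 11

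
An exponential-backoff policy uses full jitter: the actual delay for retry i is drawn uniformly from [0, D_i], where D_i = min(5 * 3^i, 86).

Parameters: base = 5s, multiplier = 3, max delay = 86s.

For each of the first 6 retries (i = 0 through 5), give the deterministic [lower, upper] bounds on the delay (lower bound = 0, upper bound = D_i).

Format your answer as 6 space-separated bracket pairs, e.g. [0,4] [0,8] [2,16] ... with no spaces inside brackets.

Computing bounds per retry:
  i=0: D_i=min(5*3^0,86)=5, bounds=[0,5]
  i=1: D_i=min(5*3^1,86)=15, bounds=[0,15]
  i=2: D_i=min(5*3^2,86)=45, bounds=[0,45]
  i=3: D_i=min(5*3^3,86)=86, bounds=[0,86]
  i=4: D_i=min(5*3^4,86)=86, bounds=[0,86]
  i=5: D_i=min(5*3^5,86)=86, bounds=[0,86]

Answer: [0,5] [0,15] [0,45] [0,86] [0,86] [0,86]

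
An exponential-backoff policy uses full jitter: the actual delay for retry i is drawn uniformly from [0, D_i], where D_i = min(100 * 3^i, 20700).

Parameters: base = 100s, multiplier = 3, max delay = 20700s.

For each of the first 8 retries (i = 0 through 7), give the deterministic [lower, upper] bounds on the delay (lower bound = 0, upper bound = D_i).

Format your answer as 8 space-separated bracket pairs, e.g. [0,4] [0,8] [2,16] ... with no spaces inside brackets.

Answer: [0,100] [0,300] [0,900] [0,2700] [0,8100] [0,20700] [0,20700] [0,20700]

Derivation:
Computing bounds per retry:
  i=0: D_i=min(100*3^0,20700)=100, bounds=[0,100]
  i=1: D_i=min(100*3^1,20700)=300, bounds=[0,300]
  i=2: D_i=min(100*3^2,20700)=900, bounds=[0,900]
  i=3: D_i=min(100*3^3,20700)=2700, bounds=[0,2700]
  i=4: D_i=min(100*3^4,20700)=8100, bounds=[0,8100]
  i=5: D_i=min(100*3^5,20700)=20700, bounds=[0,20700]
  i=6: D_i=min(100*3^6,20700)=20700, bounds=[0,20700]
  i=7: D_i=min(100*3^7,20700)=20700, bounds=[0,20700]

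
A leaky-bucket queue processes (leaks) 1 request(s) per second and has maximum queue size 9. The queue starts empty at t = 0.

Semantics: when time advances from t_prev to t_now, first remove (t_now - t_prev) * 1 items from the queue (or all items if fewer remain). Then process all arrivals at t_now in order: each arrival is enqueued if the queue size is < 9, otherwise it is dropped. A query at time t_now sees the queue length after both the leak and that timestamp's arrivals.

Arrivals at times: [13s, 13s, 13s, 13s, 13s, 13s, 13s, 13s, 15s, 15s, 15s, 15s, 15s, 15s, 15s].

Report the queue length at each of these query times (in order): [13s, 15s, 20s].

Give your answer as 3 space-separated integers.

Queue lengths at query times:
  query t=13s: backlog = 8
  query t=15s: backlog = 9
  query t=20s: backlog = 4

Answer: 8 9 4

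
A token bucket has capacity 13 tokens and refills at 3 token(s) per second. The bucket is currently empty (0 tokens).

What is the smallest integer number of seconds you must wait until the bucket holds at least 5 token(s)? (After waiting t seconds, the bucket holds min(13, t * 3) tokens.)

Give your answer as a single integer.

Answer: 2

Derivation:
Need t * 3 >= 5, so t >= 5/3.
Smallest integer t = ceil(5/3) = 2.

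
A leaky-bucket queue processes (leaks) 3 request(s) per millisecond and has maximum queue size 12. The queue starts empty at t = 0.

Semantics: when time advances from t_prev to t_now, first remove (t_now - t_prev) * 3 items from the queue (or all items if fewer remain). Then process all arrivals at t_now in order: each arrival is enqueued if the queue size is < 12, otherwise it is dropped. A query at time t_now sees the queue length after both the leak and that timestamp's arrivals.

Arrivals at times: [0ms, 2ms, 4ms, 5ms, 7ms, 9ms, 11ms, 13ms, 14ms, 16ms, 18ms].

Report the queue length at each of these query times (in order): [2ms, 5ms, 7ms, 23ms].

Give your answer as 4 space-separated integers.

Answer: 1 1 1 0

Derivation:
Queue lengths at query times:
  query t=2ms: backlog = 1
  query t=5ms: backlog = 1
  query t=7ms: backlog = 1
  query t=23ms: backlog = 0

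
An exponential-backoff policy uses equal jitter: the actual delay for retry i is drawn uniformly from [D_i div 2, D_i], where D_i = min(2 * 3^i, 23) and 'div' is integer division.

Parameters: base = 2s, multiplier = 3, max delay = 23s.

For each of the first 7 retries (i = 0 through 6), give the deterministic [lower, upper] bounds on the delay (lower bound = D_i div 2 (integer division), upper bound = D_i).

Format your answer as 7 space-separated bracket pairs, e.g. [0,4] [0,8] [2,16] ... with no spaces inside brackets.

Answer: [1,2] [3,6] [9,18] [11,23] [11,23] [11,23] [11,23]

Derivation:
Computing bounds per retry:
  i=0: D_i=min(2*3^0,23)=2, bounds=[1,2]
  i=1: D_i=min(2*3^1,23)=6, bounds=[3,6]
  i=2: D_i=min(2*3^2,23)=18, bounds=[9,18]
  i=3: D_i=min(2*3^3,23)=23, bounds=[11,23]
  i=4: D_i=min(2*3^4,23)=23, bounds=[11,23]
  i=5: D_i=min(2*3^5,23)=23, bounds=[11,23]
  i=6: D_i=min(2*3^6,23)=23, bounds=[11,23]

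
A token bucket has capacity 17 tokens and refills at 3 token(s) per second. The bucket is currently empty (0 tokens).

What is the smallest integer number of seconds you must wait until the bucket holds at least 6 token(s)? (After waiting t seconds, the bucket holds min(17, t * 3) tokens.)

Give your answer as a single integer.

Answer: 2

Derivation:
Need t * 3 >= 6, so t >= 6/3.
Smallest integer t = ceil(6/3) = 2.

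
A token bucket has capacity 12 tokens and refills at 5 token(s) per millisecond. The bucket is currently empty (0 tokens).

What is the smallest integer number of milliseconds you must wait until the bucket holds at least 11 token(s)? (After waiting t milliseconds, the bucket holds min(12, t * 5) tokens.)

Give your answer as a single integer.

Need t * 5 >= 11, so t >= 11/5.
Smallest integer t = ceil(11/5) = 3.

Answer: 3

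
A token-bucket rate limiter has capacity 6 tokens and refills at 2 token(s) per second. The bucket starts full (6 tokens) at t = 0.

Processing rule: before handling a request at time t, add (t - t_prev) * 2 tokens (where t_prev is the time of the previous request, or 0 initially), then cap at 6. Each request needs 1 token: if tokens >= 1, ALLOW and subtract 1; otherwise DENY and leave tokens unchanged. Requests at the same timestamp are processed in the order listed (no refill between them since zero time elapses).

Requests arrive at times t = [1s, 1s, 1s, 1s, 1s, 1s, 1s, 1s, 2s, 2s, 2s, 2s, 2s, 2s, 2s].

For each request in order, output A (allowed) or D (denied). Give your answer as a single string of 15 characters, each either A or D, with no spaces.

Answer: AAAAAADDAADDDDD

Derivation:
Simulating step by step:
  req#1 t=1s: ALLOW
  req#2 t=1s: ALLOW
  req#3 t=1s: ALLOW
  req#4 t=1s: ALLOW
  req#5 t=1s: ALLOW
  req#6 t=1s: ALLOW
  req#7 t=1s: DENY
  req#8 t=1s: DENY
  req#9 t=2s: ALLOW
  req#10 t=2s: ALLOW
  req#11 t=2s: DENY
  req#12 t=2s: DENY
  req#13 t=2s: DENY
  req#14 t=2s: DENY
  req#15 t=2s: DENY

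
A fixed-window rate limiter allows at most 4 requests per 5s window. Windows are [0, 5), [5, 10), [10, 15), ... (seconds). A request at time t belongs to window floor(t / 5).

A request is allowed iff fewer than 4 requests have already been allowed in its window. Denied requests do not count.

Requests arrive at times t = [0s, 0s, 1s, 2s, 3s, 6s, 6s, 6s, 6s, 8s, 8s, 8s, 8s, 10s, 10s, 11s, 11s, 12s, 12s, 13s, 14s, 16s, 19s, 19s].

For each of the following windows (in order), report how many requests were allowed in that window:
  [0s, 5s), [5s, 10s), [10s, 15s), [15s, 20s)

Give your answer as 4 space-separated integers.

Processing requests:
  req#1 t=0s (window 0): ALLOW
  req#2 t=0s (window 0): ALLOW
  req#3 t=1s (window 0): ALLOW
  req#4 t=2s (window 0): ALLOW
  req#5 t=3s (window 0): DENY
  req#6 t=6s (window 1): ALLOW
  req#7 t=6s (window 1): ALLOW
  req#8 t=6s (window 1): ALLOW
  req#9 t=6s (window 1): ALLOW
  req#10 t=8s (window 1): DENY
  req#11 t=8s (window 1): DENY
  req#12 t=8s (window 1): DENY
  req#13 t=8s (window 1): DENY
  req#14 t=10s (window 2): ALLOW
  req#15 t=10s (window 2): ALLOW
  req#16 t=11s (window 2): ALLOW
  req#17 t=11s (window 2): ALLOW
  req#18 t=12s (window 2): DENY
  req#19 t=12s (window 2): DENY
  req#20 t=13s (window 2): DENY
  req#21 t=14s (window 2): DENY
  req#22 t=16s (window 3): ALLOW
  req#23 t=19s (window 3): ALLOW
  req#24 t=19s (window 3): ALLOW

Allowed counts by window: 4 4 4 3

Answer: 4 4 4 3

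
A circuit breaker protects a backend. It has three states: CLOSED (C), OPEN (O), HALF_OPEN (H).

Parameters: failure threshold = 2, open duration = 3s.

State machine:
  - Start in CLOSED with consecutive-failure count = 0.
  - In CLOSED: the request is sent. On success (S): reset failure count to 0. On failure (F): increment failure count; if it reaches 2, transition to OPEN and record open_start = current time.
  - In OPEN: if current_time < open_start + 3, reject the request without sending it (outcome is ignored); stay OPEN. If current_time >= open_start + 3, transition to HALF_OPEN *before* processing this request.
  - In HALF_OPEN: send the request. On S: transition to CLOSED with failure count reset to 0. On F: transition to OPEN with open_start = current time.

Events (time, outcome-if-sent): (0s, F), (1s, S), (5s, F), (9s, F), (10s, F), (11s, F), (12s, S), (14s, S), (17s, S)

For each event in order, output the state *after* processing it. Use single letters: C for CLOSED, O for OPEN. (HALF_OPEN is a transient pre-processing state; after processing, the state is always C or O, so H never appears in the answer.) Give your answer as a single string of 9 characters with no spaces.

State after each event:
  event#1 t=0s outcome=F: state=CLOSED
  event#2 t=1s outcome=S: state=CLOSED
  event#3 t=5s outcome=F: state=CLOSED
  event#4 t=9s outcome=F: state=OPEN
  event#5 t=10s outcome=F: state=OPEN
  event#6 t=11s outcome=F: state=OPEN
  event#7 t=12s outcome=S: state=CLOSED
  event#8 t=14s outcome=S: state=CLOSED
  event#9 t=17s outcome=S: state=CLOSED

Answer: CCCOOOCCC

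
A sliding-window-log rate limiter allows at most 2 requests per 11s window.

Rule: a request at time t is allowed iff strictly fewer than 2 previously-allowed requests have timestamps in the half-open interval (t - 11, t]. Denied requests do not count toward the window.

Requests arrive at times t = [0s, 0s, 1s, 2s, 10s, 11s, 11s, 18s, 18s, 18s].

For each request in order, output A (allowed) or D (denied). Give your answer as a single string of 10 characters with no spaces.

Tracking allowed requests in the window:
  req#1 t=0s: ALLOW
  req#2 t=0s: ALLOW
  req#3 t=1s: DENY
  req#4 t=2s: DENY
  req#5 t=10s: DENY
  req#6 t=11s: ALLOW
  req#7 t=11s: ALLOW
  req#8 t=18s: DENY
  req#9 t=18s: DENY
  req#10 t=18s: DENY

Answer: AADDDAADDD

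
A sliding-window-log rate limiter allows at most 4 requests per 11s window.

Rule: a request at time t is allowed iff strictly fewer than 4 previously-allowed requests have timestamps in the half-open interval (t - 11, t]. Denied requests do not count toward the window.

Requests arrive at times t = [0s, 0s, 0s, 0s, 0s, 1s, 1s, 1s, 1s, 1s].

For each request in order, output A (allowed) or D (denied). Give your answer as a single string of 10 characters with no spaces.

Tracking allowed requests in the window:
  req#1 t=0s: ALLOW
  req#2 t=0s: ALLOW
  req#3 t=0s: ALLOW
  req#4 t=0s: ALLOW
  req#5 t=0s: DENY
  req#6 t=1s: DENY
  req#7 t=1s: DENY
  req#8 t=1s: DENY
  req#9 t=1s: DENY
  req#10 t=1s: DENY

Answer: AAAADDDDDD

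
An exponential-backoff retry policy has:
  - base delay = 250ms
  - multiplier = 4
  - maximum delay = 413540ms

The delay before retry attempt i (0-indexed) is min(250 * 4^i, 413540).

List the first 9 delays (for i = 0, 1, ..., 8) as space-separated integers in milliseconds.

Answer: 250 1000 4000 16000 64000 256000 413540 413540 413540

Derivation:
Computing each delay:
  i=0: min(250*4^0, 413540) = 250
  i=1: min(250*4^1, 413540) = 1000
  i=2: min(250*4^2, 413540) = 4000
  i=3: min(250*4^3, 413540) = 16000
  i=4: min(250*4^4, 413540) = 64000
  i=5: min(250*4^5, 413540) = 256000
  i=6: min(250*4^6, 413540) = 413540
  i=7: min(250*4^7, 413540) = 413540
  i=8: min(250*4^8, 413540) = 413540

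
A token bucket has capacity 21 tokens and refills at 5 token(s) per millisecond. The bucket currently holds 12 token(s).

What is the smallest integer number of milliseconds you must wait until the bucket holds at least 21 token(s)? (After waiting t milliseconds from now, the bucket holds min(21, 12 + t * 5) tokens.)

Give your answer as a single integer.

Answer: 2

Derivation:
Need 12 + t * 5 >= 21, so t >= 9/5.
Smallest integer t = ceil(9/5) = 2.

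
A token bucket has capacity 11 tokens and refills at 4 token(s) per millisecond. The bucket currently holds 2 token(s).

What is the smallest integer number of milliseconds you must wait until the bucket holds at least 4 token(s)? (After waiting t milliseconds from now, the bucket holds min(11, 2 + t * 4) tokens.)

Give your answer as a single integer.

Need 2 + t * 4 >= 4, so t >= 2/4.
Smallest integer t = ceil(2/4) = 1.

Answer: 1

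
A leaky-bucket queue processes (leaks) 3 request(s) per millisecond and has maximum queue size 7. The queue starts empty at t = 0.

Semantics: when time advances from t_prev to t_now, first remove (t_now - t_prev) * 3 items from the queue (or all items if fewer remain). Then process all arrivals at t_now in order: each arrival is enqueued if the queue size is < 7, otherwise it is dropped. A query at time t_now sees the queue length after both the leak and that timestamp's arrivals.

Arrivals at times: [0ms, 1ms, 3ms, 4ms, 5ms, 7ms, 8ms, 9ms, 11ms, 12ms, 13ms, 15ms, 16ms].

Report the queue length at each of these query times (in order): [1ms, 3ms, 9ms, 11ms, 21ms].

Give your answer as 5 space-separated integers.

Answer: 1 1 1 1 0

Derivation:
Queue lengths at query times:
  query t=1ms: backlog = 1
  query t=3ms: backlog = 1
  query t=9ms: backlog = 1
  query t=11ms: backlog = 1
  query t=21ms: backlog = 0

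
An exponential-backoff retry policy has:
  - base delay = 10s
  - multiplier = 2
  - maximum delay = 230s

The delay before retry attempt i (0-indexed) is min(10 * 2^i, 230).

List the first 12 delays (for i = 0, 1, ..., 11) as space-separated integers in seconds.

Computing each delay:
  i=0: min(10*2^0, 230) = 10
  i=1: min(10*2^1, 230) = 20
  i=2: min(10*2^2, 230) = 40
  i=3: min(10*2^3, 230) = 80
  i=4: min(10*2^4, 230) = 160
  i=5: min(10*2^5, 230) = 230
  i=6: min(10*2^6, 230) = 230
  i=7: min(10*2^7, 230) = 230
  i=8: min(10*2^8, 230) = 230
  i=9: min(10*2^9, 230) = 230
  i=10: min(10*2^10, 230) = 230
  i=11: min(10*2^11, 230) = 230

Answer: 10 20 40 80 160 230 230 230 230 230 230 230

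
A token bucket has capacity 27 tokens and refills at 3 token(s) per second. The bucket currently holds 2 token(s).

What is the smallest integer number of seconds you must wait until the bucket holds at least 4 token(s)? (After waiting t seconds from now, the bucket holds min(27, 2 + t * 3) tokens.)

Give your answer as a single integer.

Answer: 1

Derivation:
Need 2 + t * 3 >= 4, so t >= 2/3.
Smallest integer t = ceil(2/3) = 1.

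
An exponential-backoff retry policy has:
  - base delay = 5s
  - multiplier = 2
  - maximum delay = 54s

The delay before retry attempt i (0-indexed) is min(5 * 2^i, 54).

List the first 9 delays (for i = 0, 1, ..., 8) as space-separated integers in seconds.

Answer: 5 10 20 40 54 54 54 54 54

Derivation:
Computing each delay:
  i=0: min(5*2^0, 54) = 5
  i=1: min(5*2^1, 54) = 10
  i=2: min(5*2^2, 54) = 20
  i=3: min(5*2^3, 54) = 40
  i=4: min(5*2^4, 54) = 54
  i=5: min(5*2^5, 54) = 54
  i=6: min(5*2^6, 54) = 54
  i=7: min(5*2^7, 54) = 54
  i=8: min(5*2^8, 54) = 54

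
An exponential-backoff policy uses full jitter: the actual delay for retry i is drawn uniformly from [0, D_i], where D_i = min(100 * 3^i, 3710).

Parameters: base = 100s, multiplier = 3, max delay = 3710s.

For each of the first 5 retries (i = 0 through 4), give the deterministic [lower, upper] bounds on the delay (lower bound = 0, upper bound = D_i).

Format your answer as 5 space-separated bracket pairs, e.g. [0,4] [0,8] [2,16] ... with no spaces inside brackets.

Answer: [0,100] [0,300] [0,900] [0,2700] [0,3710]

Derivation:
Computing bounds per retry:
  i=0: D_i=min(100*3^0,3710)=100, bounds=[0,100]
  i=1: D_i=min(100*3^1,3710)=300, bounds=[0,300]
  i=2: D_i=min(100*3^2,3710)=900, bounds=[0,900]
  i=3: D_i=min(100*3^3,3710)=2700, bounds=[0,2700]
  i=4: D_i=min(100*3^4,3710)=3710, bounds=[0,3710]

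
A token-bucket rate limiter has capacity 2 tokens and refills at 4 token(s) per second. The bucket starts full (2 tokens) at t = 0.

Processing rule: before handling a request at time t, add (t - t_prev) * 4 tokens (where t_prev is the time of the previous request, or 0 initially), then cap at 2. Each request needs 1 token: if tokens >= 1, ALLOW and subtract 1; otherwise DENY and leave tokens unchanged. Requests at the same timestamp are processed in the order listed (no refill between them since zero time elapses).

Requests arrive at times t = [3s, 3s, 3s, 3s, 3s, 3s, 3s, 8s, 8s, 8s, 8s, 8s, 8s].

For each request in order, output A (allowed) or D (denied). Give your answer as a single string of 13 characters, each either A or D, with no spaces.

Answer: AADDDDDAADDDD

Derivation:
Simulating step by step:
  req#1 t=3s: ALLOW
  req#2 t=3s: ALLOW
  req#3 t=3s: DENY
  req#4 t=3s: DENY
  req#5 t=3s: DENY
  req#6 t=3s: DENY
  req#7 t=3s: DENY
  req#8 t=8s: ALLOW
  req#9 t=8s: ALLOW
  req#10 t=8s: DENY
  req#11 t=8s: DENY
  req#12 t=8s: DENY
  req#13 t=8s: DENY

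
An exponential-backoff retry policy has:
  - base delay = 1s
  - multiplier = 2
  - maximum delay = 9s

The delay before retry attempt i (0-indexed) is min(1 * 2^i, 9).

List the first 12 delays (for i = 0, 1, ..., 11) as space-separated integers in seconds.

Computing each delay:
  i=0: min(1*2^0, 9) = 1
  i=1: min(1*2^1, 9) = 2
  i=2: min(1*2^2, 9) = 4
  i=3: min(1*2^3, 9) = 8
  i=4: min(1*2^4, 9) = 9
  i=5: min(1*2^5, 9) = 9
  i=6: min(1*2^6, 9) = 9
  i=7: min(1*2^7, 9) = 9
  i=8: min(1*2^8, 9) = 9
  i=9: min(1*2^9, 9) = 9
  i=10: min(1*2^10, 9) = 9
  i=11: min(1*2^11, 9) = 9

Answer: 1 2 4 8 9 9 9 9 9 9 9 9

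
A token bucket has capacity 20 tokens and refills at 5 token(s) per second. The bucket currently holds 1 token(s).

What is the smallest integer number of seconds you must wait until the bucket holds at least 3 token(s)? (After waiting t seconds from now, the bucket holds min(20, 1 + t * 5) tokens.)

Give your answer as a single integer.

Need 1 + t * 5 >= 3, so t >= 2/5.
Smallest integer t = ceil(2/5) = 1.

Answer: 1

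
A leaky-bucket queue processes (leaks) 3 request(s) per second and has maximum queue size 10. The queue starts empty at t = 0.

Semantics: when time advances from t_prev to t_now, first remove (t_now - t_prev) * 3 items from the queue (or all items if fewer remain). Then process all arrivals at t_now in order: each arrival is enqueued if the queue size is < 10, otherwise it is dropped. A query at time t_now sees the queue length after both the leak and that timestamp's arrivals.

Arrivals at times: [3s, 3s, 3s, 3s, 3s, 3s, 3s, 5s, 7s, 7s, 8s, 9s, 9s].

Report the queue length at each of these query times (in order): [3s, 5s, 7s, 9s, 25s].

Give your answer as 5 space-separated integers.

Answer: 7 2 2 2 0

Derivation:
Queue lengths at query times:
  query t=3s: backlog = 7
  query t=5s: backlog = 2
  query t=7s: backlog = 2
  query t=9s: backlog = 2
  query t=25s: backlog = 0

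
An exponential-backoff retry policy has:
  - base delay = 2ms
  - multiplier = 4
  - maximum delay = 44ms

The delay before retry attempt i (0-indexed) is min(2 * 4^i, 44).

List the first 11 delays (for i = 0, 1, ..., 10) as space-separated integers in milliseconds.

Computing each delay:
  i=0: min(2*4^0, 44) = 2
  i=1: min(2*4^1, 44) = 8
  i=2: min(2*4^2, 44) = 32
  i=3: min(2*4^3, 44) = 44
  i=4: min(2*4^4, 44) = 44
  i=5: min(2*4^5, 44) = 44
  i=6: min(2*4^6, 44) = 44
  i=7: min(2*4^7, 44) = 44
  i=8: min(2*4^8, 44) = 44
  i=9: min(2*4^9, 44) = 44
  i=10: min(2*4^10, 44) = 44

Answer: 2 8 32 44 44 44 44 44 44 44 44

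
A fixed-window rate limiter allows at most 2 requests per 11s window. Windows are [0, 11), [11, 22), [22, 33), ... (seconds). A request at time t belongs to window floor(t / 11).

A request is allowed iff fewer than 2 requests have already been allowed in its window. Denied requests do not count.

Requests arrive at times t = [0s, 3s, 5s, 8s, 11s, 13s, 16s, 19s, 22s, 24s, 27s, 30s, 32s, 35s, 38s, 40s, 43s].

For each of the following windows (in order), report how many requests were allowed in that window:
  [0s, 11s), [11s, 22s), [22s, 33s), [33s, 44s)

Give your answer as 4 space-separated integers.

Processing requests:
  req#1 t=0s (window 0): ALLOW
  req#2 t=3s (window 0): ALLOW
  req#3 t=5s (window 0): DENY
  req#4 t=8s (window 0): DENY
  req#5 t=11s (window 1): ALLOW
  req#6 t=13s (window 1): ALLOW
  req#7 t=16s (window 1): DENY
  req#8 t=19s (window 1): DENY
  req#9 t=22s (window 2): ALLOW
  req#10 t=24s (window 2): ALLOW
  req#11 t=27s (window 2): DENY
  req#12 t=30s (window 2): DENY
  req#13 t=32s (window 2): DENY
  req#14 t=35s (window 3): ALLOW
  req#15 t=38s (window 3): ALLOW
  req#16 t=40s (window 3): DENY
  req#17 t=43s (window 3): DENY

Allowed counts by window: 2 2 2 2

Answer: 2 2 2 2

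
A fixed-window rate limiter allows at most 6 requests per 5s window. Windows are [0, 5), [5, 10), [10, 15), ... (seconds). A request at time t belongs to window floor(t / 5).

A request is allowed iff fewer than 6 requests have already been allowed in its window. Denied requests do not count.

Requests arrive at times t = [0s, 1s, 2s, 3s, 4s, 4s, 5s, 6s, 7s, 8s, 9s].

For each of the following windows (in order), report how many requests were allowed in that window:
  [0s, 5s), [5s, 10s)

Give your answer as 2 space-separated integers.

Answer: 6 5

Derivation:
Processing requests:
  req#1 t=0s (window 0): ALLOW
  req#2 t=1s (window 0): ALLOW
  req#3 t=2s (window 0): ALLOW
  req#4 t=3s (window 0): ALLOW
  req#5 t=4s (window 0): ALLOW
  req#6 t=4s (window 0): ALLOW
  req#7 t=5s (window 1): ALLOW
  req#8 t=6s (window 1): ALLOW
  req#9 t=7s (window 1): ALLOW
  req#10 t=8s (window 1): ALLOW
  req#11 t=9s (window 1): ALLOW

Allowed counts by window: 6 5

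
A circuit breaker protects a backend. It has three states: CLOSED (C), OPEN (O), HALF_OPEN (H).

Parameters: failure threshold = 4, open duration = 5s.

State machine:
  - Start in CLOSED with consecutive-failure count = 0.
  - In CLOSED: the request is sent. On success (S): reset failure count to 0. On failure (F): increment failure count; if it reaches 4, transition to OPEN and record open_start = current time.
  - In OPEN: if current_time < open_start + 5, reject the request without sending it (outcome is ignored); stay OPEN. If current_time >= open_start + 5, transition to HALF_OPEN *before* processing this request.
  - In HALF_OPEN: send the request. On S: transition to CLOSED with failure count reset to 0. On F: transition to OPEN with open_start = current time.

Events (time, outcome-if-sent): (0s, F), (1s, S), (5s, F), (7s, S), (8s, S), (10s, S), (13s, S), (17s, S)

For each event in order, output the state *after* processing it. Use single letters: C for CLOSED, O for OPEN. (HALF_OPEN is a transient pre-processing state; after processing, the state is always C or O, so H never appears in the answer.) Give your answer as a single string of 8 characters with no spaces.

State after each event:
  event#1 t=0s outcome=F: state=CLOSED
  event#2 t=1s outcome=S: state=CLOSED
  event#3 t=5s outcome=F: state=CLOSED
  event#4 t=7s outcome=S: state=CLOSED
  event#5 t=8s outcome=S: state=CLOSED
  event#6 t=10s outcome=S: state=CLOSED
  event#7 t=13s outcome=S: state=CLOSED
  event#8 t=17s outcome=S: state=CLOSED

Answer: CCCCCCCC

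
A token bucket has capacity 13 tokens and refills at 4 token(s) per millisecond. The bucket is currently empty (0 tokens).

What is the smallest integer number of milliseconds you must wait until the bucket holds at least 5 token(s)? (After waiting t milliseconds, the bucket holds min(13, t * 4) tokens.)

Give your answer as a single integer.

Need t * 4 >= 5, so t >= 5/4.
Smallest integer t = ceil(5/4) = 2.

Answer: 2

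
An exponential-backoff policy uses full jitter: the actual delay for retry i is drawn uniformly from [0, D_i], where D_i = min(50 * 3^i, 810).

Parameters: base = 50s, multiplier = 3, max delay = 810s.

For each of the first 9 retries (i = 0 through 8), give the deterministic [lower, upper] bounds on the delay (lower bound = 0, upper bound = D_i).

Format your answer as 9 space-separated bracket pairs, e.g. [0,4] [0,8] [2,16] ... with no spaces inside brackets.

Computing bounds per retry:
  i=0: D_i=min(50*3^0,810)=50, bounds=[0,50]
  i=1: D_i=min(50*3^1,810)=150, bounds=[0,150]
  i=2: D_i=min(50*3^2,810)=450, bounds=[0,450]
  i=3: D_i=min(50*3^3,810)=810, bounds=[0,810]
  i=4: D_i=min(50*3^4,810)=810, bounds=[0,810]
  i=5: D_i=min(50*3^5,810)=810, bounds=[0,810]
  i=6: D_i=min(50*3^6,810)=810, bounds=[0,810]
  i=7: D_i=min(50*3^7,810)=810, bounds=[0,810]
  i=8: D_i=min(50*3^8,810)=810, bounds=[0,810]

Answer: [0,50] [0,150] [0,450] [0,810] [0,810] [0,810] [0,810] [0,810] [0,810]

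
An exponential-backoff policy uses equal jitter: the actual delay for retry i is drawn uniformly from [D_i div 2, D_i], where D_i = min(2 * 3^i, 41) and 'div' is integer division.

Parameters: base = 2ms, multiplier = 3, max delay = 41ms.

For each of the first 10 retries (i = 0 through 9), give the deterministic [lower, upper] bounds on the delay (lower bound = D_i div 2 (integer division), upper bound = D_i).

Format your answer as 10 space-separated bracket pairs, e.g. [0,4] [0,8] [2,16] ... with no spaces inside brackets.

Answer: [1,2] [3,6] [9,18] [20,41] [20,41] [20,41] [20,41] [20,41] [20,41] [20,41]

Derivation:
Computing bounds per retry:
  i=0: D_i=min(2*3^0,41)=2, bounds=[1,2]
  i=1: D_i=min(2*3^1,41)=6, bounds=[3,6]
  i=2: D_i=min(2*3^2,41)=18, bounds=[9,18]
  i=3: D_i=min(2*3^3,41)=41, bounds=[20,41]
  i=4: D_i=min(2*3^4,41)=41, bounds=[20,41]
  i=5: D_i=min(2*3^5,41)=41, bounds=[20,41]
  i=6: D_i=min(2*3^6,41)=41, bounds=[20,41]
  i=7: D_i=min(2*3^7,41)=41, bounds=[20,41]
  i=8: D_i=min(2*3^8,41)=41, bounds=[20,41]
  i=9: D_i=min(2*3^9,41)=41, bounds=[20,41]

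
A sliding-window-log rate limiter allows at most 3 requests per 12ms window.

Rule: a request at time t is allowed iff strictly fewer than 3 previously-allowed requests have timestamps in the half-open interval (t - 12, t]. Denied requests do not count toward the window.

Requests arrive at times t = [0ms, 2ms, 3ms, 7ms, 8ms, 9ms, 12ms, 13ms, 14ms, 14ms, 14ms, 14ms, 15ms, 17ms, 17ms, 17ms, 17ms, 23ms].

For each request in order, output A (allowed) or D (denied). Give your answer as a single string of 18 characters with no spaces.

Tracking allowed requests in the window:
  req#1 t=0ms: ALLOW
  req#2 t=2ms: ALLOW
  req#3 t=3ms: ALLOW
  req#4 t=7ms: DENY
  req#5 t=8ms: DENY
  req#6 t=9ms: DENY
  req#7 t=12ms: ALLOW
  req#8 t=13ms: DENY
  req#9 t=14ms: ALLOW
  req#10 t=14ms: DENY
  req#11 t=14ms: DENY
  req#12 t=14ms: DENY
  req#13 t=15ms: ALLOW
  req#14 t=17ms: DENY
  req#15 t=17ms: DENY
  req#16 t=17ms: DENY
  req#17 t=17ms: DENY
  req#18 t=23ms: DENY

Answer: AAADDDADADDDADDDDD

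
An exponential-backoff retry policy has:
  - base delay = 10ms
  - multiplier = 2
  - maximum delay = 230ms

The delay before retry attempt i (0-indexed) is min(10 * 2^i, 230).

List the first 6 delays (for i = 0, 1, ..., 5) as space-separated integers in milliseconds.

Computing each delay:
  i=0: min(10*2^0, 230) = 10
  i=1: min(10*2^1, 230) = 20
  i=2: min(10*2^2, 230) = 40
  i=3: min(10*2^3, 230) = 80
  i=4: min(10*2^4, 230) = 160
  i=5: min(10*2^5, 230) = 230

Answer: 10 20 40 80 160 230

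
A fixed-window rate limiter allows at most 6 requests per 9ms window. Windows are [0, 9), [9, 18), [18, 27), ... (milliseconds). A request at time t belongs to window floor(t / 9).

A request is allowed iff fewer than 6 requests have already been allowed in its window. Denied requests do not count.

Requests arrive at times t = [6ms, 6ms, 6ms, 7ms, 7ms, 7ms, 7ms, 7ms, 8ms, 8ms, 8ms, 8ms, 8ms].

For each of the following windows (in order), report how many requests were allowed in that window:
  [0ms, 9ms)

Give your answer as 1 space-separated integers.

Answer: 6

Derivation:
Processing requests:
  req#1 t=6ms (window 0): ALLOW
  req#2 t=6ms (window 0): ALLOW
  req#3 t=6ms (window 0): ALLOW
  req#4 t=7ms (window 0): ALLOW
  req#5 t=7ms (window 0): ALLOW
  req#6 t=7ms (window 0): ALLOW
  req#7 t=7ms (window 0): DENY
  req#8 t=7ms (window 0): DENY
  req#9 t=8ms (window 0): DENY
  req#10 t=8ms (window 0): DENY
  req#11 t=8ms (window 0): DENY
  req#12 t=8ms (window 0): DENY
  req#13 t=8ms (window 0): DENY

Allowed counts by window: 6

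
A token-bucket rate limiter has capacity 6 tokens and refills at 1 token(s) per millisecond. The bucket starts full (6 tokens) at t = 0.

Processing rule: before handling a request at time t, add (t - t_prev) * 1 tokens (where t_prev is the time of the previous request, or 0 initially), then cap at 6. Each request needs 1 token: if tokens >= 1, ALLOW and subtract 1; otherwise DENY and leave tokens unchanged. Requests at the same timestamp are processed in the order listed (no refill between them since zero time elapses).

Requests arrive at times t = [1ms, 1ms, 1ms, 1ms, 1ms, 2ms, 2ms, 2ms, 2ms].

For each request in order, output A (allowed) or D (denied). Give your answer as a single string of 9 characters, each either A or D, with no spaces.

Answer: AAAAAAADD

Derivation:
Simulating step by step:
  req#1 t=1ms: ALLOW
  req#2 t=1ms: ALLOW
  req#3 t=1ms: ALLOW
  req#4 t=1ms: ALLOW
  req#5 t=1ms: ALLOW
  req#6 t=2ms: ALLOW
  req#7 t=2ms: ALLOW
  req#8 t=2ms: DENY
  req#9 t=2ms: DENY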